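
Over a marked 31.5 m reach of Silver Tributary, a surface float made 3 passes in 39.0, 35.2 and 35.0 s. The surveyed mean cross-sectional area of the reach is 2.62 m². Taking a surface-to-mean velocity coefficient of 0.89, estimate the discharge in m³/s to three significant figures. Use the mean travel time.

2.02 m³/s

t̄ = (39.0 + 35.2 + 35.0) / 3 = 36.4 s
v_surface = L / t̄ = 31.5 / 36.4 = 0.8654 m/s
v_mean = 0.89 × 0.8654 = 0.7702 m/s
Q = A × v_mean = 2.62 × 0.7702 = 2.018 m³/s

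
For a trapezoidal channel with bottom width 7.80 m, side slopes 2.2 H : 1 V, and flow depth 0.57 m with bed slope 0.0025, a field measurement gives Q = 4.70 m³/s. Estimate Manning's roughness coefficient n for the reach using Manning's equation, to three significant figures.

A = (b + z·y)·y = (7.80 + 2.2×0.57)×0.57 = 5.161 m²
P = b + 2y√(1+z²) = 7.80 + 2×0.57×√(1+2.2²) = 10.55 m
R = A/P = 5.161/10.55 = 0.4889 m
n = (1/Q)·A·R^(2/3)·S^(1/2) = (1/4.70) × 5.161 × 0.6206 × 0.05000 = 0.03407

0.0341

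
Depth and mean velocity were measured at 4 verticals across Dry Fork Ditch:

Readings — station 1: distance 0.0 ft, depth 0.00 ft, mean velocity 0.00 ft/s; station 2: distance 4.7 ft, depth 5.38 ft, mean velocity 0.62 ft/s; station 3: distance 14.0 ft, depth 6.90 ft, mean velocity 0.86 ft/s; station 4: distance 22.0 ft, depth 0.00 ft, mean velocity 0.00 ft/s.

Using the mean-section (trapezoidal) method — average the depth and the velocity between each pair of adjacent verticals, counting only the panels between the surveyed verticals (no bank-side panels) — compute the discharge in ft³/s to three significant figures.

58.0 ft³/s

Panel 1-2: Δb = 4.7 ft, d̄ = (0.00+5.38)/2 = 2.69, v̄ = (0.00+0.62)/2 = 0.31 → q = 4.7×2.69×0.31 = 3.919 ft³/s
Panel 2-3: Δb = 9.3 ft, d̄ = (5.38+6.90)/2 = 6.14, v̄ = (0.62+0.86)/2 = 0.74 → q = 9.3×6.14×0.74 = 42.26 ft³/s
Panel 3-4: Δb = 8 ft, d̄ = (6.90+0.00)/2 = 3.45, v̄ = (0.86+0.00)/2 = 0.43 → q = 8×3.45×0.43 = 11.87 ft³/s
Q = Σ q = 58.04 ft³/s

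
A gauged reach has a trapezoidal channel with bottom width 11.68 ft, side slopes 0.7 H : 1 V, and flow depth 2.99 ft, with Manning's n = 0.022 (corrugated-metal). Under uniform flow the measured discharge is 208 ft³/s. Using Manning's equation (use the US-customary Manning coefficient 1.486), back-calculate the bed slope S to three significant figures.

0.00199

A = (b + z·y)·y = (11.68 + 0.7×2.99)×2.99 = 41.18 ft²
P = b + 2y√(1+z²) = 11.68 + 2×2.99×√(1+0.7²) = 18.98 ft
R = A/P = 41.18/18.98 = 2.170 ft
S = (Q·n / (1.486·A·R^(2/3)))² = (208×0.022 / (1.486×41.18×1.676))² = 0.001991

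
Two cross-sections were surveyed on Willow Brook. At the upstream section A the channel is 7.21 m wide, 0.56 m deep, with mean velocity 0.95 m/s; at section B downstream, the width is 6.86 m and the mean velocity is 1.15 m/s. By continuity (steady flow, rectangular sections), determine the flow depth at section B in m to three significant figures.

Q = A₁V₁ = (7.21×0.56) × 0.95 = 3.836 m³/s
d₂ = Q/(b₂ V₂) = 3.836/(6.86×1.15) = 0.4862 m

0.486 m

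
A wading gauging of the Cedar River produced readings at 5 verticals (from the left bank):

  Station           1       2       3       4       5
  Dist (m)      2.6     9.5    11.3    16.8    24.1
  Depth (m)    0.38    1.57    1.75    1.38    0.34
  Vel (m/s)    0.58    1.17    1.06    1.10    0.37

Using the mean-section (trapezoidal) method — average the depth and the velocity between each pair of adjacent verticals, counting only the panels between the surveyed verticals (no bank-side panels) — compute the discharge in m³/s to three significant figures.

23.1 m³/s

Panel 1-2: Δb = 6.9 m, d̄ = (0.38+1.57)/2 = 0.975, v̄ = (0.58+1.17)/2 = 0.875 → q = 6.9×0.975×0.875 = 5.887 m³/s
Panel 2-3: Δb = 1.8 m, d̄ = (1.57+1.75)/2 = 1.66, v̄ = (1.17+1.06)/2 = 1.115 → q = 1.8×1.66×1.115 = 3.332 m³/s
Panel 3-4: Δb = 5.5 m, d̄ = (1.75+1.38)/2 = 1.565, v̄ = (1.06+1.10)/2 = 1.08 → q = 5.5×1.565×1.08 = 9.296 m³/s
Panel 4-5: Δb = 7.3 m, d̄ = (1.38+0.34)/2 = 0.86, v̄ = (1.10+0.37)/2 = 0.735 → q = 7.3×0.86×0.735 = 4.614 m³/s
Q = Σ q = 23.13 m³/s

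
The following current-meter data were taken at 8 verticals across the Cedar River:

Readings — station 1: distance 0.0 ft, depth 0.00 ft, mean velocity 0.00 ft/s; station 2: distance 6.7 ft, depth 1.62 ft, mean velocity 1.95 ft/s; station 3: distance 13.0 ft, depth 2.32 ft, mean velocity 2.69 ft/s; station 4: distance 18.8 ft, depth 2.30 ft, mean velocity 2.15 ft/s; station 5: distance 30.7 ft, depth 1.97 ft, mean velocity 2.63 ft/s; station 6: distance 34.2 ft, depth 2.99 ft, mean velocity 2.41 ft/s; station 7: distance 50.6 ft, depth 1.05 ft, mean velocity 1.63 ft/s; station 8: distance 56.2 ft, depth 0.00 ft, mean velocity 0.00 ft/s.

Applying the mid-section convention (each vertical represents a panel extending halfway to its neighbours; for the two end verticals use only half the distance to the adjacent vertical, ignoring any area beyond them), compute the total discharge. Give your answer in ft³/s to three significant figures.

w_2 = (13.0 − 0.0)/2 = 6.5 ft; q_2 = 1.95 × 1.62 × 6.5 = 20.53 ft³/s
w_3 = (18.8 − 6.7)/2 = 6.05 ft; q_3 = 2.69 × 2.32 × 6.05 = 37.76 ft³/s
w_4 = (30.7 − 13.0)/2 = 8.85 ft; q_4 = 2.15 × 2.30 × 8.85 = 43.76 ft³/s
w_5 = (34.2 − 18.8)/2 = 7.7 ft; q_5 = 2.63 × 1.97 × 7.7 = 39.89 ft³/s
w_6 = (50.6 − 30.7)/2 = 9.95 ft; q_6 = 2.41 × 2.99 × 9.95 = 71.70 ft³/s
w_7 = (56.2 − 34.2)/2 = 11 ft; q_7 = 1.63 × 1.05 × 11 = 18.83 ft³/s
Stations 1, 8 contribute zero (depth or velocity is 0).
Q = Σ qᵢ = 232.5 ft³/s

232 ft³/s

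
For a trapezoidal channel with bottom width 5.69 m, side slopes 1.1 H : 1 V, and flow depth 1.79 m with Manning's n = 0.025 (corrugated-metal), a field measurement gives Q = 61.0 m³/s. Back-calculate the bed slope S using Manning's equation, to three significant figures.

A = (b + z·y)·y = (5.69 + 1.1×1.79)×1.79 = 13.71 m²
P = b + 2y√(1+z²) = 5.69 + 2×1.79×√(1+1.1²) = 11.01 m
R = A/P = 13.71/11.01 = 1.245 m
S = (Q·n / (1·A·R^(2/3)))² = (61.0×0.025 / (1×13.71×1.157))² = 0.009239

0.00924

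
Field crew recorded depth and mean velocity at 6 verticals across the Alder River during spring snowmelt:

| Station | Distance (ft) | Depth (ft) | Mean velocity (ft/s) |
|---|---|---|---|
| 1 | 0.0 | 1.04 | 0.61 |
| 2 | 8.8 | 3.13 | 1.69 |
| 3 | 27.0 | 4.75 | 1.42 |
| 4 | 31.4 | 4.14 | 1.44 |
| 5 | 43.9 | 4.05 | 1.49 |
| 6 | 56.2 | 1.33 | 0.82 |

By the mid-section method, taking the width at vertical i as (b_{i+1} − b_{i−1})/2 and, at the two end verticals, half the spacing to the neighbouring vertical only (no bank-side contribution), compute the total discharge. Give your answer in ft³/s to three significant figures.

w_1 = (8.8 − 0.0)/2 = 4.4 ft; q_1 = 0.61 × 1.04 × 4.4 = 2.791 ft³/s
w_2 = (27.0 − 0.0)/2 = 13.5 ft; q_2 = 1.69 × 3.13 × 13.5 = 71.41 ft³/s
w_3 = (31.4 − 8.8)/2 = 11.3 ft; q_3 = 1.42 × 4.75 × 11.3 = 76.22 ft³/s
w_4 = (43.9 − 27.0)/2 = 8.45 ft; q_4 = 1.44 × 4.14 × 8.45 = 50.38 ft³/s
w_5 = (56.2 − 31.4)/2 = 12.4 ft; q_5 = 1.49 × 4.05 × 12.4 = 74.83 ft³/s
w_6 = (56.2 − 43.9)/2 = 6.15 ft; q_6 = 0.82 × 1.33 × 6.15 = 6.707 ft³/s
Q = Σ qᵢ = 282.3 ft³/s

282 ft³/s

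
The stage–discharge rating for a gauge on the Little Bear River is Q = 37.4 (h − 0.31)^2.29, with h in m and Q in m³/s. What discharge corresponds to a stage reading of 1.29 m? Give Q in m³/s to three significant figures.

35.7 m³/s

Q = 37.4 × (1.29 − 0.31)^2.29 = 37.4 × 0.98^2.29 = 35.71 m³/s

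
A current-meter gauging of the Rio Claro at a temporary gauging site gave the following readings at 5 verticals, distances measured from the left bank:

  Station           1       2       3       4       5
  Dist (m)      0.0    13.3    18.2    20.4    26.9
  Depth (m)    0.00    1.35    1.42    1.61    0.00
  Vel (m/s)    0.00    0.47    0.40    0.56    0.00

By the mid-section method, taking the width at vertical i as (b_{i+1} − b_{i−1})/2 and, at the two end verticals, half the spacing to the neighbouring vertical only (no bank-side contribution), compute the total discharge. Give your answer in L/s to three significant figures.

11700 L/s

w_2 = (18.2 − 0.0)/2 = 9.1 m; q_2 = 0.47 × 1.35 × 9.1 = 5.774 m³/s
w_3 = (20.4 − 13.3)/2 = 3.55 m; q_3 = 0.40 × 1.42 × 3.55 = 2.016 m³/s
w_4 = (26.9 − 18.2)/2 = 4.35 m; q_4 = 0.56 × 1.61 × 4.35 = 3.922 m³/s
Stations 1, 5 contribute zero (depth or velocity is 0).
Q = Σ qᵢ = 11.71 m³/s
= 11.71 × 1000 = 11710 L/s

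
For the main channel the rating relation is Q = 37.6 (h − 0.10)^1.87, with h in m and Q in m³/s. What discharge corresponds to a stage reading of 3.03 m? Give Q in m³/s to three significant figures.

281 m³/s

Q = 37.6 × (3.03 − 0.10)^1.87 = 37.6 × 2.93^1.87 = 280.7 m³/s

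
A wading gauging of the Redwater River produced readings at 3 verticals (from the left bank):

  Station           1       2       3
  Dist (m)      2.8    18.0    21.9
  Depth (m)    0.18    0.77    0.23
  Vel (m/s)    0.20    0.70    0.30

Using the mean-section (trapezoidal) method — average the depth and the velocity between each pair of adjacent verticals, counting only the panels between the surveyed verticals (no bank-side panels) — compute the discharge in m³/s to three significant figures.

Panel 1-2: Δb = 15.2 m, d̄ = (0.18+0.77)/2 = 0.475, v̄ = (0.20+0.70)/2 = 0.45 → q = 15.2×0.475×0.45 = 3.249 m³/s
Panel 2-3: Δb = 3.9 m, d̄ = (0.77+0.23)/2 = 0.5, v̄ = (0.70+0.30)/2 = 0.5 → q = 3.9×0.5×0.5 = 0.9750 m³/s
Q = Σ q = 4.224 m³/s

4.22 m³/s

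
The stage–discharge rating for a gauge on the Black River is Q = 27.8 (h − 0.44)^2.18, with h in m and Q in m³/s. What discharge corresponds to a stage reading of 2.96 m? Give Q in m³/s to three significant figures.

Q = 27.8 × (2.96 − 0.44)^2.18 = 27.8 × 2.52^2.18 = 208.5 m³/s

208 m³/s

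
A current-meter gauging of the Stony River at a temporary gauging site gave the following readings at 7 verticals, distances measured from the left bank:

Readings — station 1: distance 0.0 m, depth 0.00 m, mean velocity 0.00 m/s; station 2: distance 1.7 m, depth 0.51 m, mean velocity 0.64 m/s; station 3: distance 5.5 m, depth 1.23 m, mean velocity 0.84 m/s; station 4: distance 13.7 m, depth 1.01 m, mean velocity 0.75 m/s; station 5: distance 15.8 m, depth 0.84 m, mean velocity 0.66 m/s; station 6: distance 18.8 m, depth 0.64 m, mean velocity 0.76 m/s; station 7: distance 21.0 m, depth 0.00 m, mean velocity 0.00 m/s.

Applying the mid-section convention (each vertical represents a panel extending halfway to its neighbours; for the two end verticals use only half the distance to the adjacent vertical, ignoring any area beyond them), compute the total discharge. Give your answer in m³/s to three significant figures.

w_2 = (5.5 − 0.0)/2 = 2.75 m; q_2 = 0.64 × 0.51 × 2.75 = 0.8976 m³/s
w_3 = (13.7 − 1.7)/2 = 6 m; q_3 = 0.84 × 1.23 × 6 = 6.199 m³/s
w_4 = (15.8 − 5.5)/2 = 5.15 m; q_4 = 0.75 × 1.01 × 5.15 = 3.901 m³/s
w_5 = (18.8 − 13.7)/2 = 2.55 m; q_5 = 0.66 × 0.84 × 2.55 = 1.414 m³/s
w_6 = (21.0 − 15.8)/2 = 2.6 m; q_6 = 0.76 × 0.64 × 2.6 = 1.265 m³/s
Stations 1, 7 contribute zero (depth or velocity is 0).
Q = Σ qᵢ = 13.68 m³/s

13.7 m³/s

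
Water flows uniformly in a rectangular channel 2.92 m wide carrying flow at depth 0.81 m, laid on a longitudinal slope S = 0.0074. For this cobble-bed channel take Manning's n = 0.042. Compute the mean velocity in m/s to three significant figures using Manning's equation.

1.33 m/s

A = b·y = 2.92 × 0.81 = 2.365 m²
P = b + 2y = 2.92 + 2×0.81 = 4.540 m
R = A/P = 2.365/4.540 = 0.5210 m
Q = (1/n)·A·R^(2/3)·S^(1/2) = (1/0.042) × 2.365 × 0.5210^(2/3) × 0.0074^(1/2) = 3.136 m³/s
V = Q/A = 3.136/2.365 = 1.326 m/s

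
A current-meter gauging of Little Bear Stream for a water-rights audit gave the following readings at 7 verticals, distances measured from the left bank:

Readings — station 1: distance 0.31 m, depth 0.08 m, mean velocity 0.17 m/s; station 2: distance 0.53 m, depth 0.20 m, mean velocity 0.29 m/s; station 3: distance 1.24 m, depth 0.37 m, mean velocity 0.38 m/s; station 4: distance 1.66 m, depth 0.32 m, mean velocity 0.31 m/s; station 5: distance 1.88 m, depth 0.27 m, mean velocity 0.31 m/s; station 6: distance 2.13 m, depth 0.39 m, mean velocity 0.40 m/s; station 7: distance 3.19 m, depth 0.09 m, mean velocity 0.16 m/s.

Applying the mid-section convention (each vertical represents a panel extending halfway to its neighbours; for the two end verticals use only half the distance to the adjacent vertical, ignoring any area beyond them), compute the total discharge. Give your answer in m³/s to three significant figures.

w_1 = (0.53 − 0.31)/2 = 0.11 m; q_1 = 0.17 × 0.08 × 0.11 = 0.001496 m³/s
w_2 = (1.24 − 0.31)/2 = 0.465 m; q_2 = 0.29 × 0.20 × 0.465 = 0.02697 m³/s
w_3 = (1.66 − 0.53)/2 = 0.565 m; q_3 = 0.38 × 0.37 × 0.565 = 0.07944 m³/s
w_4 = (1.88 − 1.24)/2 = 0.32 m; q_4 = 0.31 × 0.32 × 0.32 = 0.03174 m³/s
w_5 = (2.13 − 1.66)/2 = 0.235 m; q_5 = 0.31 × 0.27 × 0.235 = 0.01967 m³/s
w_6 = (3.19 − 1.88)/2 = 0.655 m; q_6 = 0.40 × 0.39 × 0.655 = 0.1022 m³/s
w_7 = (3.19 − 2.13)/2 = 0.53 m; q_7 = 0.16 × 0.09 × 0.53 = 0.007632 m³/s
Q = Σ qᵢ = 0.2691 m³/s

0.269 m³/s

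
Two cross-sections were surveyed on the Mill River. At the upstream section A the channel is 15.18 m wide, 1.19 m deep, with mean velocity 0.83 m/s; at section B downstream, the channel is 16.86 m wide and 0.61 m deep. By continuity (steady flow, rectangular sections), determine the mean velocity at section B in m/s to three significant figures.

1.46 m/s

Q = A₁V₁ = (15.18×1.19) × 0.83 = 14.99 m³/s
A₂ = 16.86 × 0.61 = 10.28 m²
V₂ = Q/A₂ = 14.99/10.28 = 1.458 m/s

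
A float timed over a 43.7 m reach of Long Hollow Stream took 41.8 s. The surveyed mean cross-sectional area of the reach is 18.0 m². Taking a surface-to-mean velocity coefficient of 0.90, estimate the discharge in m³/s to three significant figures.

16.9 m³/s

v_surface = L / t̄ = 43.7 / 41.8 = 1.045 m/s
v_mean = 0.90 × 1.045 = 0.9409 m/s
Q = A × v_mean = 18.0 × 0.9409 = 16.94 m³/s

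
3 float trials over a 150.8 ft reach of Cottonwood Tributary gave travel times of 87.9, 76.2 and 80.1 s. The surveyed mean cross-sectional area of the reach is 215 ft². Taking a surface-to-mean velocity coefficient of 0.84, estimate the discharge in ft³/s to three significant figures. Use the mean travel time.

335 ft³/s

t̄ = (87.9 + 76.2 + 80.1) / 3 = 81.4 s
v_surface = L / t̄ = 150.8 / 81.4 = 1.853 ft/s
v_mean = 0.84 × 1.853 = 1.556 ft/s
Q = A × v_mean = 215 × 1.556 = 334.6 ft³/s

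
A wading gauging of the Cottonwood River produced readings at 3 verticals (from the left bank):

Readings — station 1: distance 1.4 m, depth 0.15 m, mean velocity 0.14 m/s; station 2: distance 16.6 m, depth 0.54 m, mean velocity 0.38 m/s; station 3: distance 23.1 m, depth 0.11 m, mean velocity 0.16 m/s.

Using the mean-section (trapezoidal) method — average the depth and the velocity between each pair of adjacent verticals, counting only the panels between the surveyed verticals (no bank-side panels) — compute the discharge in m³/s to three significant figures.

Panel 1-2: Δb = 15.2 m, d̄ = (0.15+0.54)/2 = 0.345, v̄ = (0.14+0.38)/2 = 0.26 → q = 15.2×0.345×0.26 = 1.363 m³/s
Panel 2-3: Δb = 6.5 m, d̄ = (0.54+0.11)/2 = 0.325, v̄ = (0.38+0.16)/2 = 0.27 → q = 6.5×0.325×0.27 = 0.5704 m³/s
Q = Σ q = 1.934 m³/s

1.93 m³/s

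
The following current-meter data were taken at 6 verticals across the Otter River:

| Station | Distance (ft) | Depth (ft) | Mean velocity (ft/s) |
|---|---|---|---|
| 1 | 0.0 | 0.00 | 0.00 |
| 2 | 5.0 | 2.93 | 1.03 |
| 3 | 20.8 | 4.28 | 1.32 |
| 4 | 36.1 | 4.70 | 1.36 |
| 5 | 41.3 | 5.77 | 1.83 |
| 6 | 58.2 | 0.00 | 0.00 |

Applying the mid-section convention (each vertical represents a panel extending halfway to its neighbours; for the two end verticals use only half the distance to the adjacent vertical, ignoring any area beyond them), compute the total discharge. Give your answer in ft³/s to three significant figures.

301 ft³/s

w_2 = (20.8 − 0.0)/2 = 10.4 ft; q_2 = 1.03 × 2.93 × 10.4 = 31.39 ft³/s
w_3 = (36.1 − 5.0)/2 = 15.55 ft; q_3 = 1.32 × 4.28 × 15.55 = 87.85 ft³/s
w_4 = (41.3 − 20.8)/2 = 10.25 ft; q_4 = 1.36 × 4.70 × 10.25 = 65.52 ft³/s
w_5 = (58.2 − 36.1)/2 = 11.05 ft; q_5 = 1.83 × 5.77 × 11.05 = 116.7 ft³/s
Stations 1, 6 contribute zero (depth or velocity is 0).
Q = Σ qᵢ = 301.4 ft³/s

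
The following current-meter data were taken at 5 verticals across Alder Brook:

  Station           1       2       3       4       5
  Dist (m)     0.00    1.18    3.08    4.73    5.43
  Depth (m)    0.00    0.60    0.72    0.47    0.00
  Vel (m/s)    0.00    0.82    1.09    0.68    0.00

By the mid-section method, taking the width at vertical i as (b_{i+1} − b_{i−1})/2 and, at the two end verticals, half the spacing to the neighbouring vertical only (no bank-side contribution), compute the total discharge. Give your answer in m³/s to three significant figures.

2.53 m³/s

w_2 = (3.08 − 0.00)/2 = 1.54 m; q_2 = 0.82 × 0.60 × 1.54 = 0.7577 m³/s
w_3 = (4.73 − 1.18)/2 = 1.775 m; q_3 = 1.09 × 0.72 × 1.775 = 1.393 m³/s
w_4 = (5.43 − 3.08)/2 = 1.175 m; q_4 = 0.68 × 0.47 × 1.175 = 0.3755 m³/s
Stations 1, 5 contribute zero (depth or velocity is 0).
Q = Σ qᵢ = 2.526 m³/s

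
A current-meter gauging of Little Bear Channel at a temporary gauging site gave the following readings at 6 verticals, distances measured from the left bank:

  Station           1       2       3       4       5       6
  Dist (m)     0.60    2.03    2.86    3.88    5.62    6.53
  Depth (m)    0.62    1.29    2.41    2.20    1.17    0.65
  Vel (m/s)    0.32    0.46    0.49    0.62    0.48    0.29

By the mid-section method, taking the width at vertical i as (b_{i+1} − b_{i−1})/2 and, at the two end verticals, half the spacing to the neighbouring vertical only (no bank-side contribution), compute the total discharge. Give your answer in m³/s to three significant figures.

w_1 = (2.03 − 0.60)/2 = 0.715 m; q_1 = 0.32 × 0.62 × 0.715 = 0.1419 m³/s
w_2 = (2.86 − 0.60)/2 = 1.13 m; q_2 = 0.46 × 1.29 × 1.13 = 0.6705 m³/s
w_3 = (3.88 − 2.03)/2 = 0.925 m; q_3 = 0.49 × 2.41 × 0.925 = 1.092 m³/s
w_4 = (5.62 − 2.86)/2 = 1.38 m; q_4 = 0.62 × 2.20 × 1.38 = 1.882 m³/s
w_5 = (6.53 − 3.88)/2 = 1.325 m; q_5 = 0.48 × 1.17 × 1.325 = 0.7441 m³/s
w_6 = (6.53 − 5.62)/2 = 0.455 m; q_6 = 0.29 × 0.65 × 0.455 = 0.08577 m³/s
Q = Σ qᵢ = 4.617 m³/s

4.62 m³/s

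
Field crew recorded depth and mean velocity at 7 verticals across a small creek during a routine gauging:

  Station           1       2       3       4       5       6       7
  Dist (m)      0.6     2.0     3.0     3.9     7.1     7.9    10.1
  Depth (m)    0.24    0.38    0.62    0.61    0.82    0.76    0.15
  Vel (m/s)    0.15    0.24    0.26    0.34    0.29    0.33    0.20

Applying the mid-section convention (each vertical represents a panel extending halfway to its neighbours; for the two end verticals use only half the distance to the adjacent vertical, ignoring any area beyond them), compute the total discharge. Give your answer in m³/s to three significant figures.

w_1 = (2.0 − 0.6)/2 = 0.7 m; q_1 = 0.15 × 0.24 × 0.7 = 0.02520 m³/s
w_2 = (3.0 − 0.6)/2 = 1.2 m; q_2 = 0.24 × 0.38 × 1.2 = 0.1094 m³/s
w_3 = (3.9 − 2.0)/2 = 0.95 m; q_3 = 0.26 × 0.62 × 0.95 = 0.1531 m³/s
w_4 = (7.1 − 3.0)/2 = 2.05 m; q_4 = 0.34 × 0.61 × 2.05 = 0.4252 m³/s
w_5 = (7.9 − 3.9)/2 = 2 m; q_5 = 0.29 × 0.82 × 2 = 0.4756 m³/s
w_6 = (10.1 − 7.1)/2 = 1.5 m; q_6 = 0.33 × 0.76 × 1.5 = 0.3762 m³/s
w_7 = (10.1 − 7.9)/2 = 1.1 m; q_7 = 0.20 × 0.15 × 1.1 = 0.03300 m³/s
Q = Σ qᵢ = 1.598 m³/s

1.60 m³/s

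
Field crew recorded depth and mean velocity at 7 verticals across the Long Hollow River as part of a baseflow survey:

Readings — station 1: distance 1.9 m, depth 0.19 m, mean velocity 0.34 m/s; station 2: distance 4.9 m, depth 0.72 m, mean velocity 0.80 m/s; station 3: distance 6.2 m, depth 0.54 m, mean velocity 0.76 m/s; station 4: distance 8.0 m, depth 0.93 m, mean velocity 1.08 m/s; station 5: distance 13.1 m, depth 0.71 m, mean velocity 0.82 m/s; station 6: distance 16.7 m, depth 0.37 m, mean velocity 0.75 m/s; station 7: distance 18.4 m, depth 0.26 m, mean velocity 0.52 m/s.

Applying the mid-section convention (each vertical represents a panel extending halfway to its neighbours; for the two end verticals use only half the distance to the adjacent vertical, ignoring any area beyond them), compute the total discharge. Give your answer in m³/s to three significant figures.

8.82 m³/s

w_1 = (4.9 − 1.9)/2 = 1.5 m; q_1 = 0.34 × 0.19 × 1.5 = 0.09690 m³/s
w_2 = (6.2 − 1.9)/2 = 2.15 m; q_2 = 0.80 × 0.72 × 2.15 = 1.238 m³/s
w_3 = (8.0 − 4.9)/2 = 1.55 m; q_3 = 0.76 × 0.54 × 1.55 = 0.6361 m³/s
w_4 = (13.1 − 6.2)/2 = 3.45 m; q_4 = 1.08 × 0.93 × 3.45 = 3.465 m³/s
w_5 = (16.7 − 8.0)/2 = 4.35 m; q_5 = 0.82 × 0.71 × 4.35 = 2.533 m³/s
w_6 = (18.4 − 13.1)/2 = 2.65 m; q_6 = 0.75 × 0.37 × 2.65 = 0.7354 m³/s
w_7 = (18.4 − 16.7)/2 = 0.85 m; q_7 = 0.52 × 0.26 × 0.85 = 0.1149 m³/s
Q = Σ qᵢ = 8.819 m³/s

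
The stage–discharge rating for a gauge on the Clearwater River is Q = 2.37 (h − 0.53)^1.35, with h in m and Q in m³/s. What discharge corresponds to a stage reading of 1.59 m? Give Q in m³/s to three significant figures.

2.56 m³/s

Q = 2.37 × (1.59 − 0.53)^1.35 = 2.37 × 1.06^1.35 = 2.564 m³/s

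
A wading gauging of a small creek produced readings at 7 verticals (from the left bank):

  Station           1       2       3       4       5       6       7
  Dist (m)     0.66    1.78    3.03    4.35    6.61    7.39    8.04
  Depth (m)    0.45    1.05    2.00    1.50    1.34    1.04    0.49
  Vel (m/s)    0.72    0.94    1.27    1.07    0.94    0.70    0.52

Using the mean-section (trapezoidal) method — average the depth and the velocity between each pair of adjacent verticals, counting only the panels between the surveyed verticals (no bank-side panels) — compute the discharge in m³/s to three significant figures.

Panel 1-2: Δb = 1.12 m, d̄ = (0.45+1.05)/2 = 0.75, v̄ = (0.72+0.94)/2 = 0.83 → q = 1.12×0.75×0.83 = 0.6972 m³/s
Panel 2-3: Δb = 1.25 m, d̄ = (1.05+2.00)/2 = 1.525, v̄ = (0.94+1.27)/2 = 1.105 → q = 1.25×1.525×1.105 = 2.106 m³/s
Panel 3-4: Δb = 1.32 m, d̄ = (2.00+1.50)/2 = 1.75, v̄ = (1.27+1.07)/2 = 1.17 → q = 1.32×1.75×1.17 = 2.703 m³/s
Panel 4-5: Δb = 2.26 m, d̄ = (1.50+1.34)/2 = 1.42, v̄ = (1.07+0.94)/2 = 1.005 → q = 2.26×1.42×1.005 = 3.225 m³/s
Panel 5-6: Δb = 0.78 m, d̄ = (1.34+1.04)/2 = 1.19, v̄ = (0.94+0.70)/2 = 0.82 → q = 0.78×1.19×0.82 = 0.7611 m³/s
Panel 6-7: Δb = 0.65 m, d̄ = (1.04+0.49)/2 = 0.765, v̄ = (0.70+0.52)/2 = 0.61 → q = 0.65×0.765×0.61 = 0.3033 m³/s
Q = Σ q = 9.796 m³/s

9.80 m³/s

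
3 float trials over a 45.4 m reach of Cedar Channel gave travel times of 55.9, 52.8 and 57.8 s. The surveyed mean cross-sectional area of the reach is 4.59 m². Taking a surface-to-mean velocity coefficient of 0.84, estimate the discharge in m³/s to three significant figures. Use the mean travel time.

3.15 m³/s

t̄ = (55.9 + 52.8 + 57.8) / 3 = 55.5 s
v_surface = L / t̄ = 45.4 / 55.5 = 0.8180 m/s
v_mean = 0.84 × 0.8180 = 0.6871 m/s
Q = A × v_mean = 4.59 × 0.6871 = 3.154 m³/s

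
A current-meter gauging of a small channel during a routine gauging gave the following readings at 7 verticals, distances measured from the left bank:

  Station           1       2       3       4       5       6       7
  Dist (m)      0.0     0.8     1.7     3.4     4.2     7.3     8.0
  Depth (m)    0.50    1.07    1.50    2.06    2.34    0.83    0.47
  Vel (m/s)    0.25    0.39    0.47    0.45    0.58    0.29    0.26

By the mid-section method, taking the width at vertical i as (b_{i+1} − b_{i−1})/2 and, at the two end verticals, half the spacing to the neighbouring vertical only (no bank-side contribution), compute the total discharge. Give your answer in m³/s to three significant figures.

w_1 = (0.8 − 0.0)/2 = 0.4 m; q_1 = 0.25 × 0.50 × 0.4 = 0.05000 m³/s
w_2 = (1.7 − 0.0)/2 = 0.85 m; q_2 = 0.39 × 1.07 × 0.85 = 0.3547 m³/s
w_3 = (3.4 − 0.8)/2 = 1.3 m; q_3 = 0.47 × 1.50 × 1.3 = 0.9165 m³/s
w_4 = (4.2 − 1.7)/2 = 1.25 m; q_4 = 0.45 × 2.06 × 1.25 = 1.159 m³/s
w_5 = (7.3 − 3.4)/2 = 1.95 m; q_5 = 0.58 × 2.34 × 1.95 = 2.647 m³/s
w_6 = (8.0 − 4.2)/2 = 1.9 m; q_6 = 0.29 × 0.83 × 1.9 = 0.4573 m³/s
w_7 = (8.0 − 7.3)/2 = 0.35 m; q_7 = 0.26 × 0.47 × 0.35 = 0.04277 m³/s
Q = Σ qᵢ = 5.627 m³/s

5.63 m³/s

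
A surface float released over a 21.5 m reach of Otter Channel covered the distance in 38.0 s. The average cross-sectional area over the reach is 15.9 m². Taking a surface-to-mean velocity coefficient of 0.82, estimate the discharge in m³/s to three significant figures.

v_surface = L / t̄ = 21.5 / 38 = 0.5658 m/s
v_mean = 0.82 × 0.5658 = 0.4639 m/s
Q = A × v_mean = 15.9 × 0.4639 = 7.377 m³/s

7.38 m³/s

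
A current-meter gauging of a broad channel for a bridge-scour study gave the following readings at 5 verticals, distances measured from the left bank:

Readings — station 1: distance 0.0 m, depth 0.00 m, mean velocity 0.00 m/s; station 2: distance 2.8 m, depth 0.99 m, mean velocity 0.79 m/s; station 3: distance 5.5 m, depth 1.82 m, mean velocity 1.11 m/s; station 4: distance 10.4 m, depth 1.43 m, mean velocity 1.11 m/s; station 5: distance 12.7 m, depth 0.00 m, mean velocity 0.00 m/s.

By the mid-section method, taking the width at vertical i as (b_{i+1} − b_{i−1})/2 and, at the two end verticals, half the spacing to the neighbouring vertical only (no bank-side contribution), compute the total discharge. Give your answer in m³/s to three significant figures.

w_2 = (5.5 − 0.0)/2 = 2.75 m; q_2 = 0.79 × 0.99 × 2.75 = 2.151 m³/s
w_3 = (10.4 − 2.8)/2 = 3.8 m; q_3 = 1.11 × 1.82 × 3.8 = 7.677 m³/s
w_4 = (12.7 − 5.5)/2 = 3.6 m; q_4 = 1.11 × 1.43 × 3.6 = 5.714 m³/s
Stations 1, 5 contribute zero (depth or velocity is 0).
Q = Σ qᵢ = 15.54 m³/s

15.5 m³/s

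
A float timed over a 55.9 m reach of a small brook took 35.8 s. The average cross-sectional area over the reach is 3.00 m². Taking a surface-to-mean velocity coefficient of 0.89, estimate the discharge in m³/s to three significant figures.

4.17 m³/s

v_surface = L / t̄ = 55.9 / 35.8 = 1.561 m/s
v_mean = 0.89 × 1.561 = 1.390 m/s
Q = A × v_mean = 3.00 × 1.390 = 4.169 m³/s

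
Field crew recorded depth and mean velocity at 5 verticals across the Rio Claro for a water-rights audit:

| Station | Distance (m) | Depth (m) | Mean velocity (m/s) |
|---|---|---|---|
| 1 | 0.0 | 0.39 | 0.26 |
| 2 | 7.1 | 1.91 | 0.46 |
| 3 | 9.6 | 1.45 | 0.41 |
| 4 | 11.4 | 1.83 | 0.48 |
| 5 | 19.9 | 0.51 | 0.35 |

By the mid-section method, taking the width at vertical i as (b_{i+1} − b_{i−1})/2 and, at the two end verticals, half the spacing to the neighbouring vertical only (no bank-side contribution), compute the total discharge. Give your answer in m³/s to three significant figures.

11.1 m³/s

w_1 = (7.1 − 0.0)/2 = 3.55 m; q_1 = 0.26 × 0.39 × 3.55 = 0.3600 m³/s
w_2 = (9.6 − 0.0)/2 = 4.8 m; q_2 = 0.46 × 1.91 × 4.8 = 4.217 m³/s
w_3 = (11.4 − 7.1)/2 = 2.15 m; q_3 = 0.41 × 1.45 × 2.15 = 1.278 m³/s
w_4 = (19.9 − 9.6)/2 = 5.15 m; q_4 = 0.48 × 1.83 × 5.15 = 4.524 m³/s
w_5 = (19.9 − 11.4)/2 = 4.25 m; q_5 = 0.35 × 0.51 × 4.25 = 0.7586 m³/s
Q = Σ qᵢ = 11.14 m³/s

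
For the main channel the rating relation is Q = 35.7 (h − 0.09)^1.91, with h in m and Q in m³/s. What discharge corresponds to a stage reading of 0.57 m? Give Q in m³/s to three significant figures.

8.79 m³/s

Q = 35.7 × (0.57 − 0.09)^1.91 = 35.7 × 0.48^1.91 = 8.787 m³/s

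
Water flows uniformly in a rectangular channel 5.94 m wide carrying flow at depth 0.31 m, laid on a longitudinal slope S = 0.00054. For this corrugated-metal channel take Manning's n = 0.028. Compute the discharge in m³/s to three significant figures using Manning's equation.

0.655 m³/s

A = b·y = 5.94 × 0.31 = 1.841 m²
P = b + 2y = 5.94 + 2×0.31 = 6.560 m
R = A/P = 1.841/6.560 = 0.2807 m
Q = (1/n)·A·R^(2/3)·S^(1/2) = (1/0.028) × 1.841 × 0.2807^(2/3) × 0.00054^(1/2) = 0.6552 m³/s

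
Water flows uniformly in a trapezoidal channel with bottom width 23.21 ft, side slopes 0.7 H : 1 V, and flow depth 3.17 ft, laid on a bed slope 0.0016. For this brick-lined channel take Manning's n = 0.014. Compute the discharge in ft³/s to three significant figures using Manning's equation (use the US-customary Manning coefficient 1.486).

648 ft³/s

A = (b + z·y)·y = (23.21 + 0.7×3.17)×3.17 = 80.61 ft²
P = b + 2y√(1+z²) = 23.21 + 2×3.17×√(1+0.7²) = 30.95 ft
R = A/P = 80.61/30.95 = 2.605 ft
Q = (1.486/n)·A·R^(2/3)·S^(1/2) = (1.486/0.014) × 80.61 × 2.605^(2/3) × 0.0016^(1/2) = 647.9 ft³/s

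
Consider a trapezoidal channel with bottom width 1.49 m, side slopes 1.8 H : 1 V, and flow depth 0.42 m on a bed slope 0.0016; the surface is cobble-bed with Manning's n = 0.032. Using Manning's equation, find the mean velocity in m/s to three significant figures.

0.551 m/s

A = (b + z·y)·y = (1.49 + 1.8×0.42)×0.42 = 0.9433 m²
P = b + 2y√(1+z²) = 1.49 + 2×0.42×√(1+1.8²) = 3.220 m
R = A/P = 0.9433/3.220 = 0.2930 m
Q = (1/n)·A·R^(2/3)·S^(1/2) = (1/0.032) × 0.9433 × 0.2930^(2/3) × 0.0016^(1/2) = 0.5202 m³/s
V = Q/A = 0.5202/0.9433 = 0.5514 m/s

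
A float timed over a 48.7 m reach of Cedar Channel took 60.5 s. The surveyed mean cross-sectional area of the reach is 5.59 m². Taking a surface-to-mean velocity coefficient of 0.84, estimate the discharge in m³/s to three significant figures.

v_surface = L / t̄ = 48.7 / 60.5 = 0.8050 m/s
v_mean = 0.84 × 0.8050 = 0.6762 m/s
Q = A × v_mean = 5.59 × 0.6762 = 3.780 m³/s

3.78 m³/s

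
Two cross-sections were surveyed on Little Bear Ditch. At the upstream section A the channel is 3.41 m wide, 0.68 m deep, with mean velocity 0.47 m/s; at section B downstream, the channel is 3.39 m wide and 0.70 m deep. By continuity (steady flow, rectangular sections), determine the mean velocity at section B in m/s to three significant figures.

0.459 m/s

Q = A₁V₁ = (3.41×0.68) × 0.47 = 1.090 m³/s
A₂ = 3.39 × 0.70 = 2.373 m²
V₂ = Q/A₂ = 1.090/2.373 = 0.4593 m/s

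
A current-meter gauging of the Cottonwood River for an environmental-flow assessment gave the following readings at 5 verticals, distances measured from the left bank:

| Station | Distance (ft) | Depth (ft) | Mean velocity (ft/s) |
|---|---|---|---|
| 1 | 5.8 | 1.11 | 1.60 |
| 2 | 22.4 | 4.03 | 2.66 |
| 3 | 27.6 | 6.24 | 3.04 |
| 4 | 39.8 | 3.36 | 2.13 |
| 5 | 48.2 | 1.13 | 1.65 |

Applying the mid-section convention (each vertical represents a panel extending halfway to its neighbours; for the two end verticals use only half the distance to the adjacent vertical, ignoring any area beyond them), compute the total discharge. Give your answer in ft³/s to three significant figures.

w_1 = (22.4 − 5.8)/2 = 8.3 ft; q_1 = 1.60 × 1.11 × 8.3 = 14.74 ft³/s
w_2 = (27.6 − 5.8)/2 = 10.9 ft; q_2 = 2.66 × 4.03 × 10.9 = 116.8 ft³/s
w_3 = (39.8 − 22.4)/2 = 8.7 ft; q_3 = 3.04 × 6.24 × 8.7 = 165.0 ft³/s
w_4 = (48.2 − 27.6)/2 = 10.3 ft; q_4 = 2.13 × 3.36 × 10.3 = 73.72 ft³/s
w_5 = (48.2 − 39.8)/2 = 4.2 ft; q_5 = 1.65 × 1.13 × 4.2 = 7.831 ft³/s
Q = Σ qᵢ = 378.2 ft³/s

378 ft³/s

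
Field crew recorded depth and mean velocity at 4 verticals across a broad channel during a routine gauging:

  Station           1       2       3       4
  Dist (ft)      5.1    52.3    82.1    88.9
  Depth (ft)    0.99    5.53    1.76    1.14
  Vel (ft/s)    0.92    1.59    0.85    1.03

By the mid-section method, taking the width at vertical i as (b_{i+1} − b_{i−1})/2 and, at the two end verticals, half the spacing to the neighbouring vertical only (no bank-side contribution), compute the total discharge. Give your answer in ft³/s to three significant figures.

391 ft³/s

w_1 = (52.3 − 5.1)/2 = 23.6 ft; q_1 = 0.92 × 0.99 × 23.6 = 21.49 ft³/s
w_2 = (82.1 − 5.1)/2 = 38.5 ft; q_2 = 1.59 × 5.53 × 38.5 = 338.5 ft³/s
w_3 = (88.9 − 52.3)/2 = 18.3 ft; q_3 = 0.85 × 1.76 × 18.3 = 27.38 ft³/s
w_4 = (88.9 − 82.1)/2 = 3.4 ft; q_4 = 1.03 × 1.14 × 3.4 = 3.992 ft³/s
Q = Σ qᵢ = 391.4 ft³/s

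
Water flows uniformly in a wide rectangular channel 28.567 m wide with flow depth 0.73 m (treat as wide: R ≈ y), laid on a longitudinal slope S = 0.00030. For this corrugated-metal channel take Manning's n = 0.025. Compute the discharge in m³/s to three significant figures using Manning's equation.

11.7 m³/s

A = b·y = 28.567 × 0.73 = 20.85 m²
Wide channel: R ≈ y = 0.73 m
Q = (1/n)·A·R^(2/3)·S^(1/2) = (1/0.025) × 20.85 × 0.7300^(2/3) × 0.00030^(1/2) = 11.71 m³/s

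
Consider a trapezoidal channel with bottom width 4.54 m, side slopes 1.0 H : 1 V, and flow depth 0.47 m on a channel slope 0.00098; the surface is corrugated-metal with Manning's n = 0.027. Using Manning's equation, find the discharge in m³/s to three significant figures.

1.49 m³/s

A = (b + z·y)·y = (4.54 + 1.0×0.47)×0.47 = 2.355 m²
P = b + 2y√(1+z²) = 4.54 + 2×0.47×√(1+1.0²) = 5.869 m
R = A/P = 2.355/5.869 = 0.4012 m
Q = (1/n)·A·R^(2/3)·S^(1/2) = (1/0.027) × 2.355 × 0.4012^(2/3) × 0.00098^(1/2) = 1.485 m³/s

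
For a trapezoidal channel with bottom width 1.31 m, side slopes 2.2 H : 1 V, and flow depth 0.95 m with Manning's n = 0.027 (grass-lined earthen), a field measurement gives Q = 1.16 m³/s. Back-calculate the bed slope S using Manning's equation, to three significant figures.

A = (b + z·y)·y = (1.31 + 2.2×0.95)×0.95 = 3.230 m²
P = b + 2y√(1+z²) = 1.31 + 2×0.95×√(1+2.2²) = 5.902 m
R = A/P = 3.230/5.902 = 0.5473 m
S = (Q·n / (1·A·R^(2/3)))² = (1.16×0.027 / (1×3.230×0.6691))² = 0.0002100

0.000210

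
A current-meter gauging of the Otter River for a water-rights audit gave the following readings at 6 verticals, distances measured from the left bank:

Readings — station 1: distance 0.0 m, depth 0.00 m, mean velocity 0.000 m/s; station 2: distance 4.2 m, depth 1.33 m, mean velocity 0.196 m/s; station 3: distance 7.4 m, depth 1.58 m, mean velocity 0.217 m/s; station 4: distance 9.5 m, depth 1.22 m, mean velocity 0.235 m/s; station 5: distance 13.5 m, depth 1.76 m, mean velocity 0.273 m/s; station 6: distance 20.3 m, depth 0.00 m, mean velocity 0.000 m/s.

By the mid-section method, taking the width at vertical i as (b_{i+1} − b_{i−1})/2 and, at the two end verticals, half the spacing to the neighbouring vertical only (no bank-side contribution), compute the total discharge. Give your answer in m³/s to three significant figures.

w_2 = (7.4 − 0.0)/2 = 3.7 m; q_2 = 0.196 × 1.33 × 3.7 = 0.9645 m³/s
w_3 = (9.5 − 4.2)/2 = 2.65 m; q_3 = 0.217 × 1.58 × 2.65 = 0.9086 m³/s
w_4 = (13.5 − 7.4)/2 = 3.05 m; q_4 = 0.235 × 1.22 × 3.05 = 0.8744 m³/s
w_5 = (20.3 − 9.5)/2 = 5.4 m; q_5 = 0.273 × 1.76 × 5.4 = 2.595 m³/s
Stations 1, 6 contribute zero (depth or velocity is 0).
Q = Σ qᵢ = 5.342 m³/s

5.34 m³/s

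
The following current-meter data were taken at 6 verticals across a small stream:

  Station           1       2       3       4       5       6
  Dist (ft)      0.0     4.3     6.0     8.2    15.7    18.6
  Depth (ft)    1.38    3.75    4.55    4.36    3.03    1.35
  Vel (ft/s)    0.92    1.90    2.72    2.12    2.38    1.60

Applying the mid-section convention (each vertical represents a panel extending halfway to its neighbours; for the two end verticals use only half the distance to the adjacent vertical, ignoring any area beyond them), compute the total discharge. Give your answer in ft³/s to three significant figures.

w_1 = (4.3 − 0.0)/2 = 2.15 ft; q_1 = 0.92 × 1.38 × 2.15 = 2.730 ft³/s
w_2 = (6.0 − 0.0)/2 = 3 ft; q_2 = 1.90 × 3.75 × 3 = 21.38 ft³/s
w_3 = (8.2 − 4.3)/2 = 1.95 ft; q_3 = 2.72 × 4.55 × 1.95 = 24.13 ft³/s
w_4 = (15.7 − 6.0)/2 = 4.85 ft; q_4 = 2.12 × 4.36 × 4.85 = 44.83 ft³/s
w_5 = (18.6 − 8.2)/2 = 5.2 ft; q_5 = 2.38 × 3.03 × 5.2 = 37.50 ft³/s
w_6 = (18.6 − 15.7)/2 = 1.45 ft; q_6 = 1.60 × 1.35 × 1.45 = 3.132 ft³/s
Q = Σ qᵢ = 133.7 ft³/s

134 ft³/s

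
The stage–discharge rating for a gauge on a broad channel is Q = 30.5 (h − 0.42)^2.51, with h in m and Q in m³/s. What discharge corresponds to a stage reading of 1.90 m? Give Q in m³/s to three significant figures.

81.6 m³/s

Q = 30.5 × (1.90 − 0.42)^2.51 = 30.5 × 1.48^2.51 = 81.59 m³/s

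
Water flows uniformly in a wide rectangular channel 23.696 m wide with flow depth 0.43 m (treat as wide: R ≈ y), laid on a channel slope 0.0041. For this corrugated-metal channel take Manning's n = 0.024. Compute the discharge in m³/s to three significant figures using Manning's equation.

A = b·y = 23.696 × 0.43 = 10.19 m²
Wide channel: R ≈ y = 0.43 m
Q = (1/n)·A·R^(2/3)·S^(1/2) = (1/0.024) × 10.19 × 0.4300^(2/3) × 0.0041^(1/2) = 15.49 m³/s

15.5 m³/s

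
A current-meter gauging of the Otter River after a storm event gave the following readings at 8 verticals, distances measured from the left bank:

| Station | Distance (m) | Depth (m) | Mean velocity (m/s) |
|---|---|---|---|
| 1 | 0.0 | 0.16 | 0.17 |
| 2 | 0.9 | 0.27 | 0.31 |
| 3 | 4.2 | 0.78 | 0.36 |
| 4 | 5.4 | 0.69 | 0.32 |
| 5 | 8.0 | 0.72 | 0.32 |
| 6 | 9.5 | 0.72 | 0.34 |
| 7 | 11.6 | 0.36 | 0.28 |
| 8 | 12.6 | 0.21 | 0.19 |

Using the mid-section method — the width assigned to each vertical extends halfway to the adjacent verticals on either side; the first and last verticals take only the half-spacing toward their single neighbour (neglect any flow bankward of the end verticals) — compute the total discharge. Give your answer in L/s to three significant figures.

2330 L/s

w_1 = (0.9 − 0.0)/2 = 0.45 m; q_1 = 0.17 × 0.16 × 0.45 = 0.01224 m³/s
w_2 = (4.2 − 0.0)/2 = 2.1 m; q_2 = 0.31 × 0.27 × 2.1 = 0.1758 m³/s
w_3 = (5.4 − 0.9)/2 = 2.25 m; q_3 = 0.36 × 0.78 × 2.25 = 0.6318 m³/s
w_4 = (8.0 − 4.2)/2 = 1.9 m; q_4 = 0.32 × 0.69 × 1.9 = 0.4195 m³/s
w_5 = (9.5 − 5.4)/2 = 2.05 m; q_5 = 0.32 × 0.72 × 2.05 = 0.4723 m³/s
w_6 = (11.6 − 8.0)/2 = 1.8 m; q_6 = 0.34 × 0.72 × 1.8 = 0.4406 m³/s
w_7 = (12.6 − 9.5)/2 = 1.55 m; q_7 = 0.28 × 0.36 × 1.55 = 0.1562 m³/s
w_8 = (12.6 − 11.6)/2 = 0.5 m; q_8 = 0.19 × 0.21 × 0.5 = 0.01995 m³/s
Q = Σ qᵢ = 2.328 m³/s
= 2.328 × 1000 = 2328 L/s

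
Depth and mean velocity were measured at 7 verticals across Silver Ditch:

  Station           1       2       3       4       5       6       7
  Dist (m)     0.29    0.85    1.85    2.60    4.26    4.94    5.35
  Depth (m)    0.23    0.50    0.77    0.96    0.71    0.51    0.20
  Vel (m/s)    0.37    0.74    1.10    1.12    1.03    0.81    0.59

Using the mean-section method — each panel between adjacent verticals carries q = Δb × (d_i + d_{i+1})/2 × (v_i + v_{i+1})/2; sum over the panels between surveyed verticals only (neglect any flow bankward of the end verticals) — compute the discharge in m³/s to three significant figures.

3.39 m³/s

Panel 1-2: Δb = 0.56 m, d̄ = (0.23+0.50)/2 = 0.365, v̄ = (0.37+0.74)/2 = 0.555 → q = 0.56×0.365×0.555 = 0.1134 m³/s
Panel 2-3: Δb = 1 m, d̄ = (0.50+0.77)/2 = 0.635, v̄ = (0.74+1.10)/2 = 0.92 → q = 1×0.635×0.92 = 0.5842 m³/s
Panel 3-4: Δb = 0.75 m, d̄ = (0.77+0.96)/2 = 0.865, v̄ = (1.10+1.12)/2 = 1.11 → q = 0.75×0.865×1.11 = 0.7201 m³/s
Panel 4-5: Δb = 1.66 m, d̄ = (0.96+0.71)/2 = 0.835, v̄ = (1.12+1.03)/2 = 1.075 → q = 1.66×0.835×1.075 = 1.490 m³/s
Panel 5-6: Δb = 0.68 m, d̄ = (0.71+0.51)/2 = 0.61, v̄ = (1.03+0.81)/2 = 0.92 → q = 0.68×0.61×0.92 = 0.3816 m³/s
Panel 6-7: Δb = 0.41 m, d̄ = (0.51+0.20)/2 = 0.355, v̄ = (0.81+0.59)/2 = 0.7 → q = 0.41×0.355×0.7 = 0.1019 m³/s
Q = Σ q = 3.391 m³/s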